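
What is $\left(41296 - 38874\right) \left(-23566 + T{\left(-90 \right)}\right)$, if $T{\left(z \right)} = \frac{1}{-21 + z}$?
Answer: $- \frac{6335532994}{111} \approx -5.7077 \cdot 10^{7}$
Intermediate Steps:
$\left(41296 - 38874\right) \left(-23566 + T{\left(-90 \right)}\right) = \left(41296 - 38874\right) \left(-23566 + \frac{1}{-21 - 90}\right) = 2422 \left(-23566 + \frac{1}{-111}\right) = 2422 \left(-23566 - \frac{1}{111}\right) = 2422 \left(- \frac{2615827}{111}\right) = - \frac{6335532994}{111}$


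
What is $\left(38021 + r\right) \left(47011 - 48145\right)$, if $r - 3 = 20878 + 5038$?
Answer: $-72507960$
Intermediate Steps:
$r = 25919$ ($r = 3 + \left(20878 + 5038\right) = 3 + 25916 = 25919$)
$\left(38021 + r\right) \left(47011 - 48145\right) = \left(38021 + 25919\right) \left(47011 - 48145\right) = 63940 \left(-1134\right) = -72507960$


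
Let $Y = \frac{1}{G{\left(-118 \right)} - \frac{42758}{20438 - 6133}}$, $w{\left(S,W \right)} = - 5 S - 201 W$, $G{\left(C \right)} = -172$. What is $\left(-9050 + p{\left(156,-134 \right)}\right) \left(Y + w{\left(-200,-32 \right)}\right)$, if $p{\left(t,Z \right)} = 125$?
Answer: $- \frac{55346608066225}{834406} \approx -6.6331 \cdot 10^{7}$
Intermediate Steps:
$w{\left(S,W \right)} = - 201 W - 5 S$
$Y = - \frac{14305}{2503218}$ ($Y = \frac{1}{-172 - \frac{42758}{20438 - 6133}} = \frac{1}{-172 - \frac{42758}{14305}} = \frac{1}{- \frac{2503218}{14305}} = - \frac{14305}{2503218} \approx -0.0057146$)
$\left(-9050 + p{\left(156,-134 \right)}\right) \left(Y + w{\left(-200,-32 \right)}\right) = \left(-9050 + 125\right) \left(- \frac{14305}{2503218} - -7432\right) = - 8925 \left(- \frac{14305}{2503218} + \left(6432 + 1000\right)\right) = - 8925 \left(- \frac{14305}{2503218} + 7432\right) = \left(-8925\right) \frac{18603901871}{2503218} = - \frac{55346608066225}{834406}$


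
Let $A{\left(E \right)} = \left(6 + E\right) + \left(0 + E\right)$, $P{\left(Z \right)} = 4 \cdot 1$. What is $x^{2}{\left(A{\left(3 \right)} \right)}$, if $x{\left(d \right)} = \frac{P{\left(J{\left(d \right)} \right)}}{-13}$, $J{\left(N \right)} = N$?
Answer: $\frac{16}{169} \approx 0.094675$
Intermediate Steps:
$P{\left(Z \right)} = 4$
$A{\left(E \right)} = 6 + 2 E$ ($A{\left(E \right)} = \left(6 + E\right) + E = 6 + 2 E$)
$x{\left(d \right)} = - \frac{4}{13}$ ($x{\left(d \right)} = \frac{4}{-13} = 4 \left(- \frac{1}{13}\right) = - \frac{4}{13}$)
$x^{2}{\left(A{\left(3 \right)} \right)} = \left(- \frac{4}{13}\right)^{2} = \frac{16}{169}$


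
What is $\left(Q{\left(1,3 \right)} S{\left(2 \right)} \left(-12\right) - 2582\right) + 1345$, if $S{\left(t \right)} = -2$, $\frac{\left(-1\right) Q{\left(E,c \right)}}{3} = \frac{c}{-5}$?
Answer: $- \frac{5969}{5} \approx -1193.8$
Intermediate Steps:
$Q{\left(E,c \right)} = \frac{3 c}{5}$ ($Q{\left(E,c \right)} = - 3 \frac{c}{-5} = - 3 c \left(- \frac{1}{5}\right) = - 3 \left(- \frac{c}{5}\right) = \frac{3 c}{5}$)
$\left(Q{\left(1,3 \right)} S{\left(2 \right)} \left(-12\right) - 2582\right) + 1345 = \left(\frac{3}{5} \cdot 3 \left(-2\right) \left(-12\right) - 2582\right) + 1345 = \left(\frac{9}{5} \left(-2\right) \left(-12\right) - 2582\right) + 1345 = \left(\left(- \frac{18}{5}\right) \left(-12\right) - 2582\right) + 1345 = \left(\frac{216}{5} - 2582\right) + 1345 = - \frac{12694}{5} + 1345 = - \frac{5969}{5}$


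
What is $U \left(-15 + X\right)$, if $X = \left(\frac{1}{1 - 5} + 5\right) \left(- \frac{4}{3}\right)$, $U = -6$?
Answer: $128$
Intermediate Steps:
$X = - \frac{19}{3}$ ($X = \left(\frac{1}{-4} + 5\right) \left(\left(-4\right) \frac{1}{3}\right) = \left(- \frac{1}{4} + 5\right) \left(- \frac{4}{3}\right) = \frac{19}{4} \left(- \frac{4}{3}\right) = - \frac{19}{3} \approx -6.3333$)
$U \left(-15 + X\right) = - 6 \left(-15 - \frac{19}{3}\right) = \left(-6\right) \left(- \frac{64}{3}\right) = 128$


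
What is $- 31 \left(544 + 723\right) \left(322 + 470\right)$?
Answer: $-31107384$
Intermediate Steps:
$- 31 \left(544 + 723\right) \left(322 + 470\right) = - 31 \cdot 1267 \cdot 792 = \left(-31\right) 1003464 = -31107384$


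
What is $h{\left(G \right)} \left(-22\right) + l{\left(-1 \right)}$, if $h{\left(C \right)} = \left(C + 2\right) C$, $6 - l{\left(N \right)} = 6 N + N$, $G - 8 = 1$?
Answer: $-2165$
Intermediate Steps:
$G = 9$ ($G = 8 + 1 = 9$)
$l{\left(N \right)} = 6 - 7 N$ ($l{\left(N \right)} = 6 - \left(6 N + N\right) = 6 - 7 N$)
$h{\left(C \right)} = C \left(2 + C\right)$ ($h{\left(C \right)} = \left(2 + C\right) C = C \left(2 + C\right)$)
$h{\left(G \right)} \left(-22\right) + l{\left(-1 \right)} = 9 \left(2 + 9\right) \left(-22\right) + \left(6 - -7\right) = 9 \cdot 11 \left(-22\right) + \left(6 + 7\right) = 99 \left(-22\right) + 13 = -2178 + 13 = -2165$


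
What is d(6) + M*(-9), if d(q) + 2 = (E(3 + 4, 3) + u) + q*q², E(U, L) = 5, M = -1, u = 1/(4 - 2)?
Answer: 457/2 ≈ 228.50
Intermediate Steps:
u = ½ (u = 1/2 = ½ ≈ 0.50000)
d(q) = 7/2 + q³ (d(q) = -2 + ((5 + ½) + q*q²) = -2 + (11/2 + q³) = 7/2 + q³)
d(6) + M*(-9) = (7/2 + 6³) - 1*(-9) = (7/2 + 216) + 9 = 439/2 + 9 = 457/2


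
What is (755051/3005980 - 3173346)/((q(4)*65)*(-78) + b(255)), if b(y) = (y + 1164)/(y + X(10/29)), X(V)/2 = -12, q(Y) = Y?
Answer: 66773096978203/426599663660 ≈ 156.52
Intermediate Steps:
X(V) = -24 (X(V) = 2*(-12) = -24)
b(y) = (1164 + y)/(-24 + y) (b(y) = (y + 1164)/(y - 24) = (1164 + y)/(-24 + y))
(755051/3005980 - 3173346)/((q(4)*65)*(-78) + b(255)) = (755051/3005980 - 3173346)/((4*65)*(-78) + (1164 + 255)/(-24 + 255)) = (755051*(1/3005980) - 3173346)/(260*(-78) + 1419/231) = (755051/3005980 - 3173346)/(-20280 + (1/231)*1419) = -9539013854029/(3005980*(-20280 + 43/7)) = -9539013854029/(3005980*(-141917/7)) = -9539013854029/3005980*(-7/141917) = 66773096978203/426599663660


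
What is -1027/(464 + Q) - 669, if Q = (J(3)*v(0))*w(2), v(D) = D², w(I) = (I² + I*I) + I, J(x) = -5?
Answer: -311443/464 ≈ -671.21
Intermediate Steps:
w(I) = I + 2*I² (w(I) = (I² + I²) + I = 2*I² + I = I + 2*I²)
Q = 0 (Q = (-5*0²)*(2*(1 + 2*2)) = (-5*0)*(2*(1 + 4)) = 0*(2*5) = 0*10 = 0)
-1027/(464 + Q) - 669 = -1027/(464 + 0) - 669 = -1027/464 - 669 = -311443/464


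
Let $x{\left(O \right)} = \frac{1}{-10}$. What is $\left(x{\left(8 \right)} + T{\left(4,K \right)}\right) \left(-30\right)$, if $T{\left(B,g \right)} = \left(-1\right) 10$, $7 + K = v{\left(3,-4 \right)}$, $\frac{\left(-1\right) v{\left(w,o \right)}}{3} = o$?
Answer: $303$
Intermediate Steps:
$x{\left(O \right)} = - \frac{1}{10}$
$v{\left(w,o \right)} = - 3 o$
$K = 5$ ($K = -7 - -12 = -7 + 12 = 5$)
$T{\left(B,g \right)} = -10$
$\left(x{\left(8 \right)} + T{\left(4,K \right)}\right) \left(-30\right) = \left(- \frac{1}{10} - 10\right) \left(-30\right) = \left(- \frac{101}{10}\right) \left(-30\right) = 303$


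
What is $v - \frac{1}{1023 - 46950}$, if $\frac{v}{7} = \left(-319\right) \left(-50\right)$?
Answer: $\frac{5127749551}{45927} \approx 1.1165 \cdot 10^{5}$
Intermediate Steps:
$v = 111650$ ($v = 7 \left(\left(-319\right) \left(-50\right)\right) = 7 \cdot 15950 = 111650$)
$v - \frac{1}{1023 - 46950} = 111650 - \frac{1}{1023 - 46950} = 111650 - \frac{1}{-45927} = 111650 - - \frac{1}{45927} = 111650 + \frac{1}{45927} = \frac{5127749551}{45927}$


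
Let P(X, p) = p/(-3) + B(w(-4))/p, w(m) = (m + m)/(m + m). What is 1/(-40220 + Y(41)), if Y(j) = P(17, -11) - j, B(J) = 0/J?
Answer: -3/120772 ≈ -2.4840e-5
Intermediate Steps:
w(m) = 1 (w(m) = (2*m)/((2*m)) = (2*m)*(1/(2*m)) = 1)
B(J) = 0
P(X, p) = -p/3 (P(X, p) = p/(-3) + 0/p = p*(-⅓) + 0 = -p/3 + 0 = -p/3)
Y(j) = 11/3 - j (Y(j) = -⅓*(-11) - j = 11/3 - j)
1/(-40220 + Y(41)) = 1/(-40220 + (11/3 - 1*41)) = 1/(-40220 + (11/3 - 41)) = 1/(-40220 - 112/3) = 1/(-120772/3) = -3/120772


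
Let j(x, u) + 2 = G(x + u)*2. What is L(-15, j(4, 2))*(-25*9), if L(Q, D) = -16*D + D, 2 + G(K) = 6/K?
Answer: -13500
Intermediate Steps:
G(K) = -2 + 6/K
j(x, u) = -6 + 12/(u + x) (j(x, u) = -2 + (-2 + 6/(x + u))*2 = -2 + (-2 + 6/(u + x))*2 = -2 + (-4 + 12/(u + x)) = -6 + 12/(u + x))
L(Q, D) = -15*D
L(-15, j(4, 2))*(-25*9) = (-90*(2 - 1*2 - 1*4)/(2 + 4))*(-25*9) = -90*(2 - 2 - 4)/6*(-225) = -90*(-4)/6*(-225) = -15*(-4)*(-225) = 60*(-225) = -13500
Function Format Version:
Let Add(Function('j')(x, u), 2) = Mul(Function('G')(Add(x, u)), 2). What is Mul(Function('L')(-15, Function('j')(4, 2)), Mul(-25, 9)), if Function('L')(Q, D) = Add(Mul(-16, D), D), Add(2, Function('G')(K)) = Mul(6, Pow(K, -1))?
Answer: -13500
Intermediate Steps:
Function('G')(K) = Add(-2, Mul(6, Pow(K, -1)))
Function('j')(x, u) = Add(-6, Mul(12, Pow(Add(u, x), -1))) (Function('j')(x, u) = Add(-2, Mul(Add(-2, Mul(6, Pow(Add(x, u), -1))), 2)) = Add(-2, Mul(Add(-2, Mul(6, Pow(Add(u, x), -1))), 2)) = Add(-2, Add(-4, Mul(12, Pow(Add(u, x), -1)))) = Add(-6, Mul(12, Pow(Add(u, x), -1))))
Function('L')(Q, D) = Mul(-15, D)
Mul(Function('L')(-15, Function('j')(4, 2)), Mul(-25, 9)) = Mul(Mul(-15, Mul(6, Pow(Add(2, 4), -1), Add(2, Mul(-1, 2), Mul(-1, 4)))), Mul(-25, 9)) = Mul(Mul(-15, Mul(6, Pow(6, -1), Add(2, -2, -4))), -225) = Mul(Mul(-15, Mul(6, Rational(1, 6), -4)), -225) = Mul(Mul(-15, -4), -225) = Mul(60, -225) = -13500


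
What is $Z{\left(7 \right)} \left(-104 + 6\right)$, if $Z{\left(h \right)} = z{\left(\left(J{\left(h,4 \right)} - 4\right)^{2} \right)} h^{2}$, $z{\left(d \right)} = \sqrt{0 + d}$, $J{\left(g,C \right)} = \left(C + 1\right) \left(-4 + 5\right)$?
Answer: $-4802$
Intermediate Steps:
$J{\left(g,C \right)} = 1 + C$ ($J{\left(g,C \right)} = \left(1 + C\right) 1 = 1 + C$)
$z{\left(d \right)} = \sqrt{d}$
$Z{\left(h \right)} = h^{2}$ ($Z{\left(h \right)} = \sqrt{\left(\left(1 + 4\right) - 4\right)^{2}} h^{2} = \sqrt{\left(5 - 4\right)^{2}} h^{2} = \sqrt{1^{2}} h^{2} = \sqrt{1} h^{2} = 1 h^{2} = h^{2}$)
$Z{\left(7 \right)} \left(-104 + 6\right) = 7^{2} \left(-104 + 6\right) = 49 \left(-98\right) = -4802$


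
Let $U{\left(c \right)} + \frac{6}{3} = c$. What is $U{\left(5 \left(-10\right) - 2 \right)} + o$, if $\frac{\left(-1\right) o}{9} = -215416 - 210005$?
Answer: $3828735$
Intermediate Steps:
$U{\left(c \right)} = -2 + c$
$o = 3828789$ ($o = - 9 \left(-215416 - 210005\right) = \left(-9\right) \left(-425421\right) = 3828789$)
$U{\left(5 \left(-10\right) - 2 \right)} + o = \left(-2 + \left(5 \left(-10\right) - 2\right)\right) + 3828789 = \left(-2 - 52\right) + 3828789 = -54 + 3828789 = 3828735$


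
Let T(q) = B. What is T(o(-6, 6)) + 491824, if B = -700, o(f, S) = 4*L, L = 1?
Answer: 491124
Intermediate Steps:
o(f, S) = 4 (o(f, S) = 4*1 = 4)
T(q) = -700
T(o(-6, 6)) + 491824 = -700 + 491824 = 491124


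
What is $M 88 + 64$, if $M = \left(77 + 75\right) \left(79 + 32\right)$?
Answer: $1484800$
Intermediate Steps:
$M = 16872$ ($M = 152 \cdot 111 = 16872$)
$M 88 + 64 = 16872 \cdot 88 + 64 = 1484736 + 64 = 1484800$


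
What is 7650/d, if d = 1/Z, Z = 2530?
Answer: 19354500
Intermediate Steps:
d = 1/2530 ≈ 0.00039526
7650/d = 7650/(1/2530) = 7650*2530 = 19354500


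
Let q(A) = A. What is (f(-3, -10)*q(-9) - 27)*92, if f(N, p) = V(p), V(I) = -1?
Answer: -1656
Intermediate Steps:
f(N, p) = -1
(f(-3, -10)*q(-9) - 27)*92 = (-1*(-9) - 27)*92 = (9 - 27)*92 = -18*92 = -1656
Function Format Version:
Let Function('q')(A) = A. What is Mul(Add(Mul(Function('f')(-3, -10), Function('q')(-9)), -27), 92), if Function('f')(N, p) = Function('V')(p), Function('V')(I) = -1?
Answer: -1656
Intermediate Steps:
Function('f')(N, p) = -1
Mul(Add(Mul(Function('f')(-3, -10), Function('q')(-9)), -27), 92) = Mul(Add(Mul(-1, -9), -27), 92) = Mul(Add(9, -27), 92) = Mul(-18, 92) = -1656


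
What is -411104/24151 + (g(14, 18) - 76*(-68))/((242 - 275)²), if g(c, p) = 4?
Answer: -107594428/8766813 ≈ -12.273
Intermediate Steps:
-411104/24151 + (g(14, 18) - 76*(-68))/((242 - 275)²) = -411104/24151 + (4 - 76*(-68))/((242 - 275)²) = -411104*1/24151 + (4 + 5168)/((-33)²) = -411104/24151 + 5172/1089 = -411104/24151 + 5172*(1/1089) = -411104/24151 + 1724/363 = -107594428/8766813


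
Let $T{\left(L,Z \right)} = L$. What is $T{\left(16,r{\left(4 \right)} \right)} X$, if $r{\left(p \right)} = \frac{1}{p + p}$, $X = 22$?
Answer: $352$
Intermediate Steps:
$r{\left(p \right)} = \frac{1}{2 p}$
$T{\left(16,r{\left(4 \right)} \right)} X = 16 \cdot 22 = 352$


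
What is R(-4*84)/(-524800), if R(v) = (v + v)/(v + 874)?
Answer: 21/8823200 ≈ 2.3801e-6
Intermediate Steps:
R(v) = 2*v/(874 + v) (R(v) = (2*v)/(874 + v) = 2*v/(874 + v))
R(-4*84)/(-524800) = (2*(-4*84)/(874 - 4*84))/(-524800) = (2*(-336)/(874 - 336))*(-1/524800) = (2*(-336)/538)*(-1/524800) = (2*(-336)*(1/538))*(-1/524800) = -336/269*(-1/524800) = 21/8823200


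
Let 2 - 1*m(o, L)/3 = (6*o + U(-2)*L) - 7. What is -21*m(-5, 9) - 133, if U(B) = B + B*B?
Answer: -1456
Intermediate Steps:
U(B) = B + B²
m(o, L) = 27 - 18*o - 6*L (m(o, L) = 6 - 3*((6*o + (-2*(1 - 2))*L) - 7) = 6 - 3*((6*o + (-2*(-1))*L) - 7) = 6 - 3*((6*o + 2*L) - 7) = 6 - 3*((2*L + 6*o) - 7) = 6 - 3*(-7 + 2*L + 6*o) = 6 + (21 - 18*o - 6*L) = 27 - 18*o - 6*L)
-21*m(-5, 9) - 133 = -21*(27 - 18*(-5) - 6*9) - 133 = -21*(27 + 90 - 54) - 133 = -21*63 - 133 = -1323 - 133 = -1456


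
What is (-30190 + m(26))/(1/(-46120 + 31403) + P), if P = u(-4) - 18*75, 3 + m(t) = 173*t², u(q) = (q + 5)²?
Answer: -1276773335/19853234 ≈ -64.311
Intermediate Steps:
u(q) = (5 + q)²
m(t) = -3 + 173*t²
P = -1349 (P = (5 - 4)² - 18*75 = 1² - 1350 = 1 - 1350 = -1349)
(-30190 + m(26))/(1/(-46120 + 31403) + P) = (-30190 + (-3 + 173*26²))/(1/(-46120 + 31403) - 1349) = (-30190 + (-3 + 173*676))/(1/(-14717) - 1349) = (-30190 + (-3 + 116948))/(-1/14717 - 1349) = (-30190 + 116945)/(-19853234/14717) = 86755*(-14717/19853234) = -1276773335/19853234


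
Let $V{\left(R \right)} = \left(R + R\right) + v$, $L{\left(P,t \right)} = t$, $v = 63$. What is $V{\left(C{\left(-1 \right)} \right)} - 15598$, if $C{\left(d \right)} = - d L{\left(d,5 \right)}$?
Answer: $-15525$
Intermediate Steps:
$C{\left(d \right)} = - 5 d$ ($C{\left(d \right)} = - d 5 = - 5 d$)
$V{\left(R \right)} = 63 + 2 R$ ($V{\left(R \right)} = \left(R + R\right) + 63 = 2 R + 63 = 63 + 2 R$)
$V{\left(C{\left(-1 \right)} \right)} - 15598 = \left(63 + 2 \left(\left(-5\right) \left(-1\right)\right)\right) - 15598 = \left(63 + 2 \cdot 5\right) - 15598 = \left(63 + 10\right) - 15598 = 73 - 15598 = -15525$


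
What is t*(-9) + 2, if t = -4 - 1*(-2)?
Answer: 20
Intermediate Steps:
t = -2 (t = -4 + 2 = -2)
t*(-9) + 2 = -2*(-9) + 2 = 18 + 2 = 20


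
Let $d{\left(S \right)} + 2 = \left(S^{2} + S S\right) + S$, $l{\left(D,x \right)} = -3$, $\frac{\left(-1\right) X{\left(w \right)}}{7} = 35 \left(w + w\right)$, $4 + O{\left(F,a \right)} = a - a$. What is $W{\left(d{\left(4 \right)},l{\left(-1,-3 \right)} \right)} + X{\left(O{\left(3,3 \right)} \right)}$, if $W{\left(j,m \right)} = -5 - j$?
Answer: $1921$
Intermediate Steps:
$O{\left(F,a \right)} = -4$ ($O{\left(F,a \right)} = -4 + \left(a - a\right) = -4 + 0 = -4$)
$X{\left(w \right)} = - 490 w$ ($X{\left(w \right)} = - 7 \cdot 35 \left(w + w\right) = - 7 \cdot 35 \cdot 2 w = - 7 \cdot 70 w = - 490 w$)
$d{\left(S \right)} = -2 + S + 2 S^{2}$ ($d{\left(S \right)} = -2 + \left(\left(S^{2} + S S\right) + S\right) = -2 + \left(\left(S^{2} + S^{2}\right) + S\right) = -2 + \left(2 S^{2} + S\right) = -2 + \left(S + 2 S^{2}\right) = -2 + S + 2 S^{2}$)
$W{\left(d{\left(4 \right)},l{\left(-1,-3 \right)} \right)} + X{\left(O{\left(3,3 \right)} \right)} = \left(-5 - \left(-2 + 4 + 2 \cdot 4^{2}\right)\right) - -1960 = \left(-5 - \left(-2 + 4 + 2 \cdot 16\right)\right) + 1960 = \left(-5 - \left(-2 + 4 + 32\right)\right) + 1960 = \left(-5 - 34\right) + 1960 = -39 + 1960 = 1921$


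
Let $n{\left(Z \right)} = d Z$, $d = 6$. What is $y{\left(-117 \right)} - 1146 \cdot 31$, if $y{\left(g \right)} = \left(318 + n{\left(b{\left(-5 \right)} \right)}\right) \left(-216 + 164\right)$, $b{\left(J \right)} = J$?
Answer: $-50502$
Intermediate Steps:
$n{\left(Z \right)} = 6 Z$
$y{\left(g \right)} = -14976$ ($y{\left(g \right)} = \left(318 + 6 \left(-5\right)\right) \left(-216 + 164\right) = \left(318 - 30\right) \left(-52\right) = 288 \left(-52\right) = -14976$)
$y{\left(-117 \right)} - 1146 \cdot 31 = -14976 - 1146 \cdot 31 = -14976 - 35526 = -50502$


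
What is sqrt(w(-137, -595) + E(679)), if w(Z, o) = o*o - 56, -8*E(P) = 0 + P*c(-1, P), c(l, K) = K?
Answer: sqrt(4741422)/4 ≈ 544.37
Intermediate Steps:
E(P) = -P**2/8 (E(P) = -(0 + P*P)/8 = -(0 + P**2)/8 = -P**2/8)
w(Z, o) = -56 + o**2 (w(Z, o) = o**2 - 56 = -56 + o**2)
sqrt(w(-137, -595) + E(679)) = sqrt((-56 + (-595)**2) - 1/8*679**2) = sqrt((-56 + 354025) - 1/8*461041) = sqrt(353969 - 461041/8) = sqrt(2370711/8) = sqrt(4741422)/4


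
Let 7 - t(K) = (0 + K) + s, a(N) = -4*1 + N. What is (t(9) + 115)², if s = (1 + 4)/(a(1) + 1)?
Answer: 53361/4 ≈ 13340.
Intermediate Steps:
a(N) = -4 + N
s = -5/2 (s = (1 + 4)/((-4 + 1) + 1) = 5/(-3 + 1) = 5/(-2) = 5*(-½) = -5/2 ≈ -2.5000)
t(K) = 19/2 - K (t(K) = 7 - ((0 + K) - 5/2) = 7 - (K - 5/2) = 7 - (-5/2 + K) = 7 + (5/2 - K) = 19/2 - K)
(t(9) + 115)² = ((19/2 - 1*9) + 115)² = ((19/2 - 9) + 115)² = (½ + 115)² = (231/2)² = 53361/4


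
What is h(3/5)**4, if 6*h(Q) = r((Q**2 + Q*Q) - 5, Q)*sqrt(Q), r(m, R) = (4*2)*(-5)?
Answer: 6400/9 ≈ 711.11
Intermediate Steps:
r(m, R) = -40 (r(m, R) = 8*(-5) = -40)
h(Q) = -20*sqrt(Q)/3 (h(Q) = (-40*sqrt(Q))/6 = -20*sqrt(Q)/3)
h(3/5)**4 = (-20*sqrt(15)/5/3)**4 = (-4*sqrt(15)/3)**4 = 6400/9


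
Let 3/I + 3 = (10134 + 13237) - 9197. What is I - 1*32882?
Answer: -465970819/14171 ≈ -32882.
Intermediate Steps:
I = 3/14171 (I = 3/(-3 + ((10134 + 13237) - 9197)) = 3/(-3 + (23371 - 9197)) = 3/(-3 + 14174) = 3/14171 ≈ 0.00021170)
I - 1*32882 = 3/14171 - 1*32882 = 3/14171 - 32882 = -465970819/14171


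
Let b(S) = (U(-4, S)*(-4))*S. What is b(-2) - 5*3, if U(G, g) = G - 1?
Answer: -55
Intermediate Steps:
U(G, g) = -1 + G
b(S) = 20*S (b(S) = ((-1 - 4)*(-4))*S = (-5*(-4))*S = 20*S)
b(-2) - 5*3 = 20*(-2) - 5*3 = -40 - 15 = -55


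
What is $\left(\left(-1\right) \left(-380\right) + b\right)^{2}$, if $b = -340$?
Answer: $1600$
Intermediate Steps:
$\left(\left(-1\right) \left(-380\right) + b\right)^{2} = \left(\left(-1\right) \left(-380\right) - 340\right)^{2} = \left(380 - 340\right)^{2} = 40^{2} = 1600$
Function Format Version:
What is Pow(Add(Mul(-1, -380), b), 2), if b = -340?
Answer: 1600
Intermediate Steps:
Pow(Add(Mul(-1, -380), b), 2) = Pow(Add(Mul(-1, -380), -340), 2) = Pow(Add(380, -340), 2) = Pow(40, 2) = 1600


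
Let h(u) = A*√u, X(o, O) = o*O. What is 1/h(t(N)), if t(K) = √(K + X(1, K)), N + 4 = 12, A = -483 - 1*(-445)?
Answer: -1/76 ≈ -0.013158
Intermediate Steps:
A = -38 (A = -483 + 445 = -38)
N = 8 (N = -4 + 12 = 8)
X(o, O) = O*o
t(K) = √2*√K (t(K) = √(K + K*1) = √(K + K) = √(2*K) = √2*√K)
h(u) = -38*√u
1/h(t(N)) = 1/(-38*√(√2*√8)) = 1/(-38*2^(¼)*2^(¾)) = 1/(-38*√4) = 1/(-38*2) = 1/(-76) = -1/76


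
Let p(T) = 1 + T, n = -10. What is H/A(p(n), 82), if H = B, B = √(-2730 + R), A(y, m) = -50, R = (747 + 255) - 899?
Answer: -I*√2627/50 ≈ -1.0251*I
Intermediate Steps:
R = 103 (R = 1002 - 899 = 103)
B = I*√2627 (B = √(-2730 + 103) = √(-2627) = I*√2627 ≈ 51.254*I)
H = I*√2627 ≈ 51.254*I
H/A(p(n), 82) = (I*√2627)/(-50) = (I*√2627)*(-1/50) = -I*√2627/50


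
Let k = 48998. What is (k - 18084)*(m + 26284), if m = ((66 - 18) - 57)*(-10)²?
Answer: 784720976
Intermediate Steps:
m = -900 (m = (48 - 57)*100 = -9*100 = -900)
(k - 18084)*(m + 26284) = (48998 - 18084)*(-900 + 26284) = 30914*25384 = 784720976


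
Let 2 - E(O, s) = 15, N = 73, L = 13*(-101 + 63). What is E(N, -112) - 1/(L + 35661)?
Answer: -457172/35167 ≈ -13.000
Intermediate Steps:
L = -494 (L = 13*(-38) = -494)
E(O, s) = -13 (E(O, s) = 2 - 1*15 = 2 - 15 = -13)
E(N, -112) - 1/(L + 35661) = -13 - 1/(-494 + 35661) = -13 - 1/35167 = -457172/35167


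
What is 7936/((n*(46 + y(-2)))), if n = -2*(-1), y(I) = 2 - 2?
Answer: 1984/23 ≈ 86.261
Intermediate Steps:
y(I) = 0
n = 2
7936/((n*(46 + y(-2)))) = 7936/((2*(46 + 0))) = 7936/((2*46)) = 7936/92 = 7936*(1/92) = 1984/23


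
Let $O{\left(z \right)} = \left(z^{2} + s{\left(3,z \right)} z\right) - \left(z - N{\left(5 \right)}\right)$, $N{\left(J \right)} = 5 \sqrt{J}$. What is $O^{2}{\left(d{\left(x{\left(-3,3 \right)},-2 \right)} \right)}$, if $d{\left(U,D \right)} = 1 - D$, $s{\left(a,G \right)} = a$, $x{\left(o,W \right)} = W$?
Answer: $350 + 150 \sqrt{5} \approx 685.41$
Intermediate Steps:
$O{\left(z \right)} = z^{2} + 2 z + 5 \sqrt{5}$ ($O{\left(z \right)} = \left(z^{2} + 3 z\right) - \left(z - 5 \sqrt{5}\right) = z^{2} + 2 z + 5 \sqrt{5}$)
$O^{2}{\left(d{\left(x{\left(-3,3 \right)},-2 \right)} \right)} = \left(\left(1 - -2\right)^{2} + 2 \left(1 - -2\right) + 5 \sqrt{5}\right)^{2} = \left(\left(1 + 2\right)^{2} + 2 \left(1 + 2\right) + 5 \sqrt{5}\right)^{2} = \left(3^{2} + 2 \cdot 3 + 5 \sqrt{5}\right)^{2} = \left(9 + 6 + 5 \sqrt{5}\right)^{2} = \left(15 + 5 \sqrt{5}\right)^{2}$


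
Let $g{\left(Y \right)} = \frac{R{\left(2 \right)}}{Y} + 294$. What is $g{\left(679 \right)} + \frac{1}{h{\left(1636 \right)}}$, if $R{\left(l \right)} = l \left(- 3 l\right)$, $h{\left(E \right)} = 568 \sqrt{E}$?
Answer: $\frac{199614}{679} + \frac{\sqrt{409}}{464624} \approx 293.98$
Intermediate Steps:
$R{\left(l \right)} = - 3 l^{2}$
$g{\left(Y \right)} = 294 - \frac{12}{Y}$ ($g{\left(Y \right)} = \frac{\left(-3\right) 2^{2}}{Y} + 294 = \frac{\left(-3\right) 4}{Y} + 294 = - \frac{12}{Y} + 294 = 294 - \frac{12}{Y}$)
$g{\left(679 \right)} + \frac{1}{h{\left(1636 \right)}} = \left(294 - \frac{12}{679}\right) + \frac{1}{568 \sqrt{1636}} = \left(294 - \frac{12}{679}\right) + \frac{1}{568 \cdot 2 \sqrt{409}} = \left(294 - \frac{12}{679}\right) + \frac{1}{1136 \sqrt{409}} = \frac{199614}{679} + \frac{\sqrt{409}}{464624}$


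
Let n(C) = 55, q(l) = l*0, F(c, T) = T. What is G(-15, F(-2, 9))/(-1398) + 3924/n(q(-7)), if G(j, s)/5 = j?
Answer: 1829959/25630 ≈ 71.399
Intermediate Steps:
q(l) = 0
G(j, s) = 5*j
G(-15, F(-2, 9))/(-1398) + 3924/n(q(-7)) = (5*(-15))/(-1398) + 3924/55 = -75*(-1/1398) + 3924*(1/55) = 25/466 + 3924/55 = 1829959/25630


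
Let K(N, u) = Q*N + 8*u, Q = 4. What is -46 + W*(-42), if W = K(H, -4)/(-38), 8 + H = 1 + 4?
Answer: -1798/19 ≈ -94.632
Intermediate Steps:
H = -3 (H = -8 + (1 + 4) = -8 + 5 = -3)
K(N, u) = 4*N + 8*u
W = 22/19 (W = (4*(-3) + 8*(-4))/(-38) = (-12 - 32)*(-1/38) = -44*(-1/38) = 22/19 ≈ 1.1579)
-46 + W*(-42) = -46 + (22/19)*(-42) = -46 - 924/19 = -1798/19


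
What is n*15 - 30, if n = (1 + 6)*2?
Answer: 180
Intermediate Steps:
n = 14 (n = 7*2 = 14)
n*15 - 30 = 14*15 - 30 = 210 - 30 = 180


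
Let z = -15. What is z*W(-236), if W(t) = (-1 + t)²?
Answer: -842535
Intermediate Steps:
z*W(-236) = -15*(-1 - 236)² = -15*(-237)² = -15*56169 = -842535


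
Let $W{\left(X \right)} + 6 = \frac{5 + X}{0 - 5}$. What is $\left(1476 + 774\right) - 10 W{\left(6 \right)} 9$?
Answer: $1660500$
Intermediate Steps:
$W{\left(X \right)} = -7 - \frac{X}{5}$ ($W{\left(X \right)} = -6 + \frac{5 + X}{0 - 5} = -6 + \frac{5 + X}{-5} = -6 + \left(5 + X\right) \left(- \frac{1}{5}\right) = -6 - \left(1 + \frac{X}{5}\right) = -7 - \frac{X}{5}$)
$\left(1476 + 774\right) - 10 W{\left(6 \right)} 9 = \left(1476 + 774\right) - 10 \left(-7 - \frac{6}{5}\right) 9 = 2250 - 10 \left(-7 - \frac{6}{5}\right) 9 = 2250 \left(-10\right) \left(- \frac{41}{5}\right) 9 = 2250 \cdot 82 \cdot 9 = 2250 \cdot 738 = 1660500$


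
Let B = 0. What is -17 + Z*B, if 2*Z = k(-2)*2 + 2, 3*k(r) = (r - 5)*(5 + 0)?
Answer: -17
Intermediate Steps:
k(r) = -25/3 + 5*r/3 (k(r) = ((r - 5)*(5 + 0))/3 = ((-5 + r)*5)/3 = (-25 + 5*r)/3 = -25/3 + 5*r/3)
Z = -32/3 (Z = ((-25/3 + (5/3)*(-2))*2 + 2)/2 = ((-25/3 - 10/3)*2 + 2)/2 = (-35/3*2 + 2)/2 = (-70/3 + 2)/2 = (½)*(-64/3) = -32/3 ≈ -10.667)
-17 + Z*B = -17 - 32/3*0 = -17 + 0 = -17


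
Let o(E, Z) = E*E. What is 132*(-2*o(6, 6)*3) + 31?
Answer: -28481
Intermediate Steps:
o(E, Z) = E²
132*(-2*o(6, 6)*3) + 31 = 132*(-2*6²*3) + 31 = 132*(-2*36*3) + 31 = 132*(-72*3) + 31 = 132*(-216) + 31 = -28512 + 31 = -28481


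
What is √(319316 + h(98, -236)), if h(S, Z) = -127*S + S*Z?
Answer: √283742 ≈ 532.67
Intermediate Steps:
√(319316 + h(98, -236)) = √(319316 + 98*(-127 - 236)) = √(319316 + 98*(-363)) = √(319316 - 35574) = √283742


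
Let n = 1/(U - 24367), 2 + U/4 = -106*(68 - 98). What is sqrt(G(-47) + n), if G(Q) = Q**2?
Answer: sqrt(33340932730)/3885 ≈ 47.000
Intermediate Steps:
U = 12712 (U = -8 + 4*(-106*(68 - 98)) = -8 + 4*(-106*(-30)) = -8 + 4*3180 = -8 + 12720 = 12712)
n = -1/11655 (n = 1/(12712 - 24367) = 1/(-11655) = -1/11655 ≈ -8.5800e-5)
sqrt(G(-47) + n) = sqrt((-47)**2 - 1/11655) = sqrt(2209 - 1/11655) = sqrt(25745894/11655) = sqrt(33340932730)/3885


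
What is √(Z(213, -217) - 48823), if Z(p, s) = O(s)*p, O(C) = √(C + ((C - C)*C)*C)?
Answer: √(-48823 + 213*I*√217) ≈ 7.0965 + 221.07*I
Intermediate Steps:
O(C) = √C (O(C) = √(C + (0*C)*C) = √(C + 0*C) = √(C + 0) = √C)
Z(p, s) = p*√s (Z(p, s) = √s*p = p*√s)
√(Z(213, -217) - 48823) = √(213*√(-217) - 48823) = √(213*(I*√217) - 48823) = √(213*I*√217 - 48823) = √(-48823 + 213*I*√217)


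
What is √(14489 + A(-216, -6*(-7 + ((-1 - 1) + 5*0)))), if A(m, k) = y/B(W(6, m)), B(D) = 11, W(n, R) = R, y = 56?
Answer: 3*√194865/11 ≈ 120.39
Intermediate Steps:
A(m, k) = 56/11
√(14489 + A(-216, -6*(-7 + ((-1 - 1) + 5*0)))) = √(14489 + 56/11) = √(159435/11) = 3*√194865/11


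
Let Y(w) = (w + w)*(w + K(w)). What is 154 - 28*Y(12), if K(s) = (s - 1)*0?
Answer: -7910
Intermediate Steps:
K(s) = 0 (K(s) = (-1 + s)*0 = 0)
Y(w) = 2*w² (Y(w) = (w + w)*(w + 0) = (2*w)*w = 2*w²)
154 - 28*Y(12) = 154 - 56*12² = 154 - 56*144 = 154 - 28*288 = 154 - 8064 = -7910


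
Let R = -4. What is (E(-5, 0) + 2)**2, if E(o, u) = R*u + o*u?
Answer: 4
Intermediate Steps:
E(o, u) = -4*u + o*u
(E(-5, 0) + 2)**2 = (0*(-4 - 5) + 2)**2 = (0*(-9) + 2)**2 = (0 + 2)**2 = 2**2 = 4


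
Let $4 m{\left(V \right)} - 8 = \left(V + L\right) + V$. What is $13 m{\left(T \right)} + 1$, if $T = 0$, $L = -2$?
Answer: $\frac{41}{2} \approx 20.5$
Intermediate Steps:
$m{\left(V \right)} = \frac{3}{2} + \frac{V}{2}$ ($m{\left(V \right)} = 2 + \frac{\left(V - 2\right) + V}{4} = 2 + \frac{\left(-2 + V\right) + V}{4} = 2 + \frac{-2 + 2 V}{4} = 2 + \left(- \frac{1}{2} + \frac{V}{2}\right) = \frac{3}{2} + \frac{V}{2}$)
$13 m{\left(T \right)} + 1 = 13 \left(\frac{3}{2} + \frac{1}{2} \cdot 0\right) + 1 = 13 \left(\frac{3}{2} + 0\right) + 1 = 13 \cdot \frac{3}{2} + 1 = \frac{39}{2} + 1 = \frac{41}{2}$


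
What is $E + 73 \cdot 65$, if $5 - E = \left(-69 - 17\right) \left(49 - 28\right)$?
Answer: $6556$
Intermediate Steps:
$E = 1811$ ($E = 5 - \left(-69 - 17\right) \left(49 - 28\right) = 5 - - 86 \left(49 - 28\right) = 5 - \left(-86\right) 21 = 5 - -1806 = 5 + 1806 = 1811$)
$E + 73 \cdot 65 = 1811 + 73 \cdot 65 = 1811 + 4745 = 6556$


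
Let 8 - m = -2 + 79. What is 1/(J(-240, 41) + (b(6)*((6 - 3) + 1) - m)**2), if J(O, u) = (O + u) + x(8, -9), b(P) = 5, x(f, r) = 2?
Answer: 1/7724 ≈ 0.00012947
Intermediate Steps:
m = -69 (m = 8 - (-2 + 79) = 8 - 1*77 = 8 - 77 = -69)
J(O, u) = 2 + O + u (J(O, u) = (O + u) + 2 = 2 + O + u)
1/(J(-240, 41) + (b(6)*((6 - 3) + 1) - m)**2) = 1/((2 - 240 + 41) + (5*((6 - 3) + 1) - 1*(-69))**2) = 1/(-197 + (5*(3 + 1) + 69)**2) = 1/(-197 + (5*4 + 69)**2) = 1/(-197 + (20 + 69)**2) = 1/(-197 + 89**2) = 1/(-197 + 7921) = 1/7724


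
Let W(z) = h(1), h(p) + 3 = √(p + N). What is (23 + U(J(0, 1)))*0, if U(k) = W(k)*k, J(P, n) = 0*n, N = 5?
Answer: 0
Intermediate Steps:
J(P, n) = 0
h(p) = -3 + √(5 + p) (h(p) = -3 + √(p + 5) = -3 + √(5 + p))
W(z) = -3 + √6 (W(z) = -3 + √(5 + 1) = -3 + √6)
U(k) = k*(-3 + √6) (U(k) = (-3 + √6)*k = k*(-3 + √6))
(23 + U(J(0, 1)))*0 = (23 + 0*(-3 + √6))*0 = (23 + 0)*0 = 23*0 = 0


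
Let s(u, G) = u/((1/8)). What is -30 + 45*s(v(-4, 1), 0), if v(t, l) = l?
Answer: 330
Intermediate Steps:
s(u, G) = 8*u (s(u, G) = u/((1*(1/8))) = u/(1/8) = u*8 = 8*u)
-30 + 45*s(v(-4, 1), 0) = -30 + 45*(8*1) = -30 + 45*8 = -30 + 360 = 330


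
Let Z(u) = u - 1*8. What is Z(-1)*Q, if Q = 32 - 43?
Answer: 99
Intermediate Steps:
Q = -11
Z(u) = -8 + u (Z(u) = u - 8 = -8 + u)
Z(-1)*Q = (-8 - 1)*(-11) = -9*(-11) = 99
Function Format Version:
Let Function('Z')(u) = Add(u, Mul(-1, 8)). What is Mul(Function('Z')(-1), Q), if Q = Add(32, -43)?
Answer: 99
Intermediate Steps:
Q = -11
Function('Z')(u) = Add(-8, u) (Function('Z')(u) = Add(u, -8) = Add(-8, u))
Mul(Function('Z')(-1), Q) = Mul(Add(-8, -1), -11) = Mul(-9, -11) = 99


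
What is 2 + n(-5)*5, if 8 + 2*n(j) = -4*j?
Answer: 32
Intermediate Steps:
n(j) = -4 - 2*j (n(j) = -4 + (-4*j)/2 = -4 - 2*j)
2 + n(-5)*5 = 2 + (-4 - 2*(-5))*5 = 2 + (-4 + 10)*5 = 2 + 6*5 = 2 + 30 = 32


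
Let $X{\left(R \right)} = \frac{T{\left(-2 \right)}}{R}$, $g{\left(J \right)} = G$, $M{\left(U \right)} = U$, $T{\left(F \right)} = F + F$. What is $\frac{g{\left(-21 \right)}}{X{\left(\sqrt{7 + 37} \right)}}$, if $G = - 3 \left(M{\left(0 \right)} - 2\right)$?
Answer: $- 3 \sqrt{11} \approx -9.9499$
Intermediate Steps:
$T{\left(F \right)} = 2 F$
$G = 6$ ($G = - 3 \left(0 - 2\right) = \left(-3\right) \left(-2\right) = 6$)
$g{\left(J \right)} = 6$
$X{\left(R \right)} = - \frac{4}{R}$ ($X{\left(R \right)} = \frac{2 \left(-2\right)}{R} = - \frac{4}{R}$)
$\frac{g{\left(-21 \right)}}{X{\left(\sqrt{7 + 37} \right)}} = \frac{6}{\left(-4\right) \frac{1}{\sqrt{7 + 37}}} = \frac{6}{\left(-4\right) \frac{1}{\sqrt{44}}} = \frac{6}{\left(-4\right) \frac{1}{2 \sqrt{11}}} = \frac{6}{\left(-4\right) \frac{\sqrt{11}}{22}} = \frac{6}{\left(- \frac{2}{11}\right) \sqrt{11}} = 6 \left(- \frac{\sqrt{11}}{2}\right) = - 3 \sqrt{11}$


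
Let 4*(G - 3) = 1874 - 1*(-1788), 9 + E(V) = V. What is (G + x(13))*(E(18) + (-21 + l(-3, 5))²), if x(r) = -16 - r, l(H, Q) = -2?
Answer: 478551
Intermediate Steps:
E(V) = -9 + V
G = 1837/2 (G = 3 + (1874 - 1*(-1788))/4 = 3 + (1874 + 1788)/4 = 3 + (¼)*3662 = 3 + 1831/2 = 1837/2 ≈ 918.50)
(G + x(13))*(E(18) + (-21 + l(-3, 5))²) = (1837/2 + (-16 - 1*13))*((-9 + 18) + (-21 - 2)²) = (1837/2 + (-16 - 13))*(9 + (-23)²) = (1837/2 - 29)*(9 + 529) = (1779/2)*538 = 478551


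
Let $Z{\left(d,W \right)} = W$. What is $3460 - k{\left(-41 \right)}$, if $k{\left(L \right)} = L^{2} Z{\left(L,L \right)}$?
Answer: $72381$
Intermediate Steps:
$k{\left(L \right)} = L^{3}$ ($k{\left(L \right)} = L^{2} L = L^{3}$)
$3460 - k{\left(-41 \right)} = 3460 - \left(-41\right)^{3} = 3460 - -68921 = 3460 + 68921 = 72381$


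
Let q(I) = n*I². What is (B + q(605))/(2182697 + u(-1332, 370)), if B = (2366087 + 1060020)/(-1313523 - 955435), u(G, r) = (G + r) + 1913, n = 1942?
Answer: 1612821970060793/4954605598784 ≈ 325.52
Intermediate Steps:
u(G, r) = 1913 + G + r
q(I) = 1942*I²
B = -3426107/2268958 (B = 3426107/(-2268958) = 3426107*(-1/2268958) = -3426107/2268958 ≈ -1.5100)
(B + q(605))/(2182697 + u(-1332, 370)) = (-3426107/2268958 + 1942*605²)/(2182697 + (1913 - 1332 + 370)) = (-3426107/2268958 + 1942*366025)/(2182697 + 951) = (-3426107/2268958 + 710820550)/2183648 = (1612821970060793/2268958)*(1/2183648) = 1612821970060793/4954605598784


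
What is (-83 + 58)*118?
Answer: -2950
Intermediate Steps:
(-83 + 58)*118 = -25*118 = -2950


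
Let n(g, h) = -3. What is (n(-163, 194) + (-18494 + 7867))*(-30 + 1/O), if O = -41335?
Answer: 2636348426/8267 ≈ 3.1890e+5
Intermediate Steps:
(n(-163, 194) + (-18494 + 7867))*(-30 + 1/O) = (-3 + (-18494 + 7867))*(-30 + 1/(-41335)) = (-3 - 10627)*(-30 - 1/41335) = -10630*(-1240051/41335) = 2636348426/8267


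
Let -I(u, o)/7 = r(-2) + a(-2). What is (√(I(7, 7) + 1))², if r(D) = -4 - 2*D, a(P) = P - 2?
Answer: 29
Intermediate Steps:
a(P) = -2 + P
I(u, o) = 28 (I(u, o) = -7*((-4 - 2*(-2)) + (-2 - 2)) = -7*((-4 + 4) - 4) = -7*(0 - 4) = -7*(-4) = 28)
(√(I(7, 7) + 1))² = (√(28 + 1))² = (√29)² = 29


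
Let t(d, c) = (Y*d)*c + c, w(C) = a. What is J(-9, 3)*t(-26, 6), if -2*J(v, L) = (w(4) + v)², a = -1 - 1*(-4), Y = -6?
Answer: -16956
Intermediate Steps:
a = 3 (a = -1 + 4 = 3)
w(C) = 3
J(v, L) = -(3 + v)²/2
t(d, c) = c - 6*c*d (t(d, c) = (-6*d)*c + c = -6*c*d + c = c - 6*c*d)
J(-9, 3)*t(-26, 6) = (-(3 - 9)²/2)*(6*(1 - 6*(-26))) = (-½*(-6)²)*(6*(1 + 156)) = (-½*36)*(6*157) = -18*942 = -16956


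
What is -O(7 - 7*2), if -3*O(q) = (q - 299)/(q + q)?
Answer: 51/7 ≈ 7.2857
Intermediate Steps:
O(q) = -(-299 + q)/(6*q) (O(q) = -(q - 299)/(3*(q + q)) = -(-299 + q)/(3*(2*q)) = -(-299 + q)*1/(2*q)/3 = -(-299 + q)/(6*q))
-O(7 - 7*2) = -(299 - (7 - 7*2))/(6*(7 - 7*2)) = -(299 - (7 - 14))/(6*(7 - 14)) = -(299 - 1*(-7))/(6*(-7)) = -(-1)*(299 + 7)/(6*7) = -(-1)*306/(6*7) = -1*(-51/7) = 51/7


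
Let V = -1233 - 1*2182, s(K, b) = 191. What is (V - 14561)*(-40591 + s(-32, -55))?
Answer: 726230400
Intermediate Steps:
V = -3415 (V = -1233 - 2182 = -3415)
(V - 14561)*(-40591 + s(-32, -55)) = (-3415 - 14561)*(-40591 + 191) = -17976*(-40400) = 726230400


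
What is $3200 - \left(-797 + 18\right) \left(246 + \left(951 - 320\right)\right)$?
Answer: $686383$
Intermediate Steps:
$3200 - \left(-797 + 18\right) \left(246 + \left(951 - 320\right)\right) = 3200 - - 779 \left(246 + 631\right) = 3200 - \left(-779\right) 877 = 3200 - -683183 = 3200 + 683183 = 686383$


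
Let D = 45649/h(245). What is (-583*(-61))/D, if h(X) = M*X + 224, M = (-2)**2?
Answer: 42817852/45649 ≈ 937.98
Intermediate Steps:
M = 4
h(X) = 224 + 4*X (h(X) = 4*X + 224 = 224 + 4*X)
D = 45649/1204 (D = 45649/(224 + 4*245) = 45649/(224 + 980) = 45649/1204 ≈ 37.914)
(-583*(-61))/D = (-583*(-61))/(45649/1204) = 35563*(1204/45649) = 42817852/45649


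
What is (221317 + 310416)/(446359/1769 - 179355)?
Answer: -940635677/316832636 ≈ -2.9689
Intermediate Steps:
(221317 + 310416)/(446359/1769 - 179355) = 531733/(446359*(1/1769) - 179355) = 531733/(446359/1769 - 179355) = 531733/(-316832636/1769) = 531733*(-1769/316832636) = -940635677/316832636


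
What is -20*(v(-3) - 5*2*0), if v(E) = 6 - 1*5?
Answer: -20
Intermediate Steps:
v(E) = 1 (v(E) = 6 - 5 = 1)
-20*(v(-3) - 5*2*0) = -20*(1 - 5*2*0) = -20*(1 - 10*0) = -20*(1 + 0) = -20*1 = -20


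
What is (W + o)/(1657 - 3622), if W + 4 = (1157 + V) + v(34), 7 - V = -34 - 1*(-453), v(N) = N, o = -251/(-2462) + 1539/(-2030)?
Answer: -967515503/2455198725 ≈ -0.39407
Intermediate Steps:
o = -819872/1249465 (o = -251*(-1/2462) + 1539*(-1/2030) = 251/2462 - 1539/2030 = -819872/1249465 ≈ -0.65618)
V = -412 (V = 7 - (-34 - 1*(-453)) = 7 - (-34 + 453) = 7 - 1*419 = 7 - 419 = -412)
W = 775 (W = -4 + ((1157 - 412) + 34) = -4 + (745 + 34) = -4 + 779 = 775)
(W + o)/(1657 - 3622) = (775 - 819872/1249465)/(1657 - 3622) = (967515503/1249465)/(-1965) = (967515503/1249465)*(-1/1965) = -967515503/2455198725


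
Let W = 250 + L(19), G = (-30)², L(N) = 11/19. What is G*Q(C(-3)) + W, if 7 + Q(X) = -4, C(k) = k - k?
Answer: -183339/19 ≈ -9649.4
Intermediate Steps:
L(N) = 11/19 (L(N) = 11*(1/19) = 11/19)
C(k) = 0
Q(X) = -11 (Q(X) = -7 - 4 = -11)
G = 900
W = 4761/19 (W = 250 + 11/19 = 4761/19 ≈ 250.58)
G*Q(C(-3)) + W = 900*(-11) + 4761/19 = -9900 + 4761/19 = -183339/19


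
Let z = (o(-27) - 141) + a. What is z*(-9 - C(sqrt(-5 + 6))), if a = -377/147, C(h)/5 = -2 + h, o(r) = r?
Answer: 100292/147 ≈ 682.26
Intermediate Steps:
C(h) = -10 + 5*h (C(h) = 5*(-2 + h) = -10 + 5*h)
a = -377/147 (a = -377*1/147 = -377/147 ≈ -2.5646)
z = -25073/147 (z = (-27 - 141) - 377/147 = -168 - 377/147 = -25073/147 ≈ -170.56)
z*(-9 - C(sqrt(-5 + 6))) = -25073*(-9 - (-10 + 5*sqrt(-5 + 6)))/147 = -25073*(-9 - (-10 + 5*sqrt(1)))/147 = -25073*(-9 - (-10 + 5*1))/147 = -25073*(-9 - (-10 + 5))/147 = -25073*(-9 - 1*(-5))/147 = -25073*(-9 + 5)/147 = -25073/147*(-4) = 100292/147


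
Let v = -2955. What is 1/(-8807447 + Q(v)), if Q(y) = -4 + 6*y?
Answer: -1/8825181 ≈ -1.1331e-7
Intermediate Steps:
1/(-8807447 + Q(v)) = 1/(-8807447 + (-4 + 6*(-2955))) = 1/(-8807447 + (-4 - 17730)) = 1/(-8807447 - 17734) = 1/(-8825181) = -1/8825181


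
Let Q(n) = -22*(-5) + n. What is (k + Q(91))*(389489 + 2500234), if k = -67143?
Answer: -193443837066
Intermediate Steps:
Q(n) = 110 + n
(k + Q(91))*(389489 + 2500234) = (-67143 + (110 + 91))*(389489 + 2500234) = (-67143 + 201)*2889723 = -66942*2889723 = -193443837066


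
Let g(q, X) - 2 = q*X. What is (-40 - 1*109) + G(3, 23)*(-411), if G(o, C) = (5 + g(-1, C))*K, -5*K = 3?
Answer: -20473/5 ≈ -4094.6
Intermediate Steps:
K = -3/5 (K = -1/5*3 = -3/5 ≈ -0.60000)
g(q, X) = 2 + X*q (g(q, X) = 2 + q*X = 2 + X*q)
G(o, C) = -21/5 + 3*C/5 (G(o, C) = (5 + (2 + C*(-1)))*(-3/5) = (5 + (2 - C))*(-3/5) = (7 - C)*(-3/5) = -21/5 + 3*C/5)
(-40 - 1*109) + G(3, 23)*(-411) = (-40 - 1*109) + (-21/5 + (3/5)*23)*(-411) = (-40 - 109) + (-21/5 + 69/5)*(-411) = -149 + (48/5)*(-411) = -149 - 19728/5 = -20473/5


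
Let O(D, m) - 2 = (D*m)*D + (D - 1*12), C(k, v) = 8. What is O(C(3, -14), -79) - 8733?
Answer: -13791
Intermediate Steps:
O(D, m) = -10 + D + m*D**2 (O(D, m) = 2 + ((D*m)*D + (D - 1*12)) = 2 + (m*D**2 + (D - 12)) = 2 + (m*D**2 + (-12 + D)) = 2 + (-12 + D + m*D**2) = -10 + D + m*D**2)
O(C(3, -14), -79) - 8733 = (-10 + 8 - 79*8**2) - 8733 = (-10 + 8 - 79*64) - 8733 = (-10 + 8 - 5056) - 8733 = -5058 - 8733 = -13791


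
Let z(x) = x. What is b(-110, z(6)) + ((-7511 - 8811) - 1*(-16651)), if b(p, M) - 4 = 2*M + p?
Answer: 235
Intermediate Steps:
b(p, M) = 4 + p + 2*M (b(p, M) = 4 + (2*M + p) = 4 + (p + 2*M) = 4 + p + 2*M)
b(-110, z(6)) + ((-7511 - 8811) - 1*(-16651)) = (4 - 110 + 2*6) + ((-7511 - 8811) - 1*(-16651)) = (4 - 110 + 12) + (-16322 + 16651) = -94 + 329 = 235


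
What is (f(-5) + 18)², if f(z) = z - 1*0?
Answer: 169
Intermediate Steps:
f(z) = z (f(z) = z + 0 = z)
(f(-5) + 18)² = (-5 + 18)² = 13² = 169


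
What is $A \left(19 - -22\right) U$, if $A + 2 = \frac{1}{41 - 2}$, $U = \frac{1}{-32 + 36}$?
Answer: $- \frac{3157}{156} \approx -20.237$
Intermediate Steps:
$U = \frac{1}{4} \approx 0.25$
$A = - \frac{77}{39}$ ($A = -2 + \frac{1}{41 - 2} = -2 + \frac{1}{39} = - \frac{77}{39} \approx -1.9744$)
$A \left(19 - -22\right) U = - \frac{77 \left(19 - -22\right)}{39} \cdot \frac{1}{4} = - \frac{77 \left(19 + 22\right)}{39} \cdot \frac{1}{4} = \left(- \frac{77}{39}\right) 41 \cdot \frac{1}{4} = \left(- \frac{3157}{39}\right) \frac{1}{4} = - \frac{3157}{156}$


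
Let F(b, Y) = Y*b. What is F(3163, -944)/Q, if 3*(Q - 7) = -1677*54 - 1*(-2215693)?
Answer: -2239404/531289 ≈ -4.2150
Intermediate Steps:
Q = 2125156/3 (Q = 7 + (-1677*54 - 1*(-2215693))/3 = 7 + (-90558 + 2215693)/3 = 7 + (⅓)*2125135 = 7 + 2125135/3 = 2125156/3 ≈ 7.0839e+5)
F(3163, -944)/Q = (-944*3163)/(2125156/3) = -2985872*3/2125156 = -2239404/531289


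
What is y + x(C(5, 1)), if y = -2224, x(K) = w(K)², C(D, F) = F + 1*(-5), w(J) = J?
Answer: -2208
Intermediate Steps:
C(D, F) = -5 + F (C(D, F) = F - 5 = -5 + F)
x(K) = K²
y + x(C(5, 1)) = -2224 + (-5 + 1)² = -2224 + (-4)² = -2224 + 16 = -2208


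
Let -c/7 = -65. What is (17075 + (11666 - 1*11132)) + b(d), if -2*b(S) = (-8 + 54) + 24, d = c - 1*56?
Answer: 17574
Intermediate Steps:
c = 455 (c = -7*(-65) = 455)
d = 399 (d = 455 - 1*56 = 455 - 56 = 399)
b(S) = -35 (b(S) = -((-8 + 54) + 24)/2 = -(46 + 24)/2 = -½*70 = -35)
(17075 + (11666 - 1*11132)) + b(d) = (17075 + (11666 - 1*11132)) - 35 = (17075 + (11666 - 11132)) - 35 = (17075 + 534) - 35 = 17609 - 35 = 17574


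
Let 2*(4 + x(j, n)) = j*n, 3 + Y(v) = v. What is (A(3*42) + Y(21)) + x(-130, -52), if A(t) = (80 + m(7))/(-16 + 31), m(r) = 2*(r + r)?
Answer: 17006/5 ≈ 3401.2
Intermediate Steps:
m(r) = 4*r (m(r) = 2*(2*r) = 4*r)
Y(v) = -3 + v
A(t) = 36/5 (A(t) = (80 + 4*7)/(-16 + 31) = (80 + 28)/15 = 108*(1/15) = 36/5)
x(j, n) = -4 + j*n/2 (x(j, n) = -4 + (j*n)/2 = -4 + j*n/2)
(A(3*42) + Y(21)) + x(-130, -52) = (36/5 + (-3 + 21)) + (-4 + (½)*(-130)*(-52)) = (36/5 + 18) + (-4 + 3380) = 126/5 + 3376 = 17006/5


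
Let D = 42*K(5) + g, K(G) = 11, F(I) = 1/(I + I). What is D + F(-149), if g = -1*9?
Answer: 134993/298 ≈ 453.00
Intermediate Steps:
F(I) = 1/(2*I)
g = -9
D = 453 (D = 42*11 - 9 = 462 - 9 = 453)
D + F(-149) = 453 + (½)/(-149) = 453 + (½)*(-1/149) = 453 - 1/298 = 134993/298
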